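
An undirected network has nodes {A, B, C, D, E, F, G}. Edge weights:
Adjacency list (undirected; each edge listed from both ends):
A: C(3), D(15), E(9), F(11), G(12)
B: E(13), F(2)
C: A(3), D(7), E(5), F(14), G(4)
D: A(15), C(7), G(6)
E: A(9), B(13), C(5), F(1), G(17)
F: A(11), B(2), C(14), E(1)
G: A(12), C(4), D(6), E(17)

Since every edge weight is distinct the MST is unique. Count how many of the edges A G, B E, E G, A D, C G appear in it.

Kruskal's algorithm — process edges by increasing weight (ties by edge label):
E F (1): add. Components now {A} {B} {C} {D} {E,F} {G}
B F (2): add. Components now {A} {B,E,F} {C} {D} {G}
A C (3): add. Components now {A,C} {B,E,F} {D} {G}
C G (4): add. Components now {A,C,G} {B,E,F} {D}
C E (5): add. Components now {A,B,C,E,F,G} {D}
D G (6): add. Components now {A,B,C,D,E,F,G}
MST edge set: {E F, B F, A C, C G, C E, D G}.
Of the listed edges, {C G} are in the MST → 1.

1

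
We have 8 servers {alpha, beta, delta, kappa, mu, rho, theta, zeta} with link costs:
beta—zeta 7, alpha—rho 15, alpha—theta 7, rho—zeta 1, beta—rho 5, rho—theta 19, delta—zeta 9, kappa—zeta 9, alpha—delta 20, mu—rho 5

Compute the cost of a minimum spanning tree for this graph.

51

Kruskal's algorithm — process edges by increasing weight (ties by edge label):
rho—zeta (1): add — endpoints in different components.
beta—rho (5): add — endpoints in different components.
mu—rho (5): add — endpoints in different components.
alpha—theta (7): add — endpoints in different components.
beta—zeta (7): skip — beta and zeta already connected.
delta—zeta (9): add — endpoints in different components.
kappa—zeta (9): add — endpoints in different components.
alpha—rho (15): add — endpoints in different components.
MST edges: rho—zeta, beta—rho, mu—rho, alpha—theta, delta—zeta, kappa—zeta, alpha—rho; total weight 1+5+5+7+9+9+15 = 51.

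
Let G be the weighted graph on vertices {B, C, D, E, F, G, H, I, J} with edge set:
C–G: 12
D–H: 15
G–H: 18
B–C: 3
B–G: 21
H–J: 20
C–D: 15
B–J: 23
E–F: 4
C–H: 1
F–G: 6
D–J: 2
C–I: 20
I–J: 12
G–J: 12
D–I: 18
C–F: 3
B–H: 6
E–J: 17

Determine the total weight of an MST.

43

Prim, starting at H.
Step 1: cheapest edge leaving the tree is C–H (1); add C.
Step 2: cheapest edge leaving the tree is B–C (3); add B.
Step 3: cheapest edge leaving the tree is C–F (3); add F.
Step 4: cheapest edge leaving the tree is E–F (4); add E.
Step 5: cheapest edge leaving the tree is F–G (6); add G.
Step 6: cheapest edge leaving the tree is G–J (12); add J.
Step 7: cheapest edge leaving the tree is D–J (2); add D.
Step 8: cheapest edge leaving the tree is I–J (12); add I.
MST edges: C–H, B–C, C–F, E–F, F–G, G–J, D–J, I–J; total weight 1+3+3+4+6+12+2+12 = 43.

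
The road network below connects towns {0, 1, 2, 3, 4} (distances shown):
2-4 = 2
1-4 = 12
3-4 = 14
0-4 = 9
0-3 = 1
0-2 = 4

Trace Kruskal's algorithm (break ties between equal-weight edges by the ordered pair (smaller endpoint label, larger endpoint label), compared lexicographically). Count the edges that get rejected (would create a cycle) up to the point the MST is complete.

Kruskal: consider edges lightest-first.
0-3 (1): add — endpoints in different components.
2-4 (2): add — endpoints in different components.
0-2 (4): add — endpoints in different components.
0-4 (9): skip — 0 and 4 already connected.
1-4 (12): add — endpoints in different components.
Edges rejected before the tree was complete: 1.

1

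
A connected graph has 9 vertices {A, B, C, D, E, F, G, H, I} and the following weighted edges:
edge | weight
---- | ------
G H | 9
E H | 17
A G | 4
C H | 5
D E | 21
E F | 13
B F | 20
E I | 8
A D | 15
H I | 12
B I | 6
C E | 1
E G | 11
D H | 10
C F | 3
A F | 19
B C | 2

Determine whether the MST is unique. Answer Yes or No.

Yes

Kruskal's algorithm — process edges by increasing weight (ties by edge label):
C E (1): add — endpoints in different components.
B C (2): add — endpoints in different components.
C F (3): add — endpoints in different components.
A G (4): add — endpoints in different components.
C H (5): add — endpoints in different components.
B I (6): add — endpoints in different components.
E I (8): skip — E and I already connected.
G H (9): add — endpoints in different components.
D H (10): add — endpoints in different components.
Every non-tree edge has weight strictly greater than the heaviest edge on the tree path between its endpoints, so the MST is unique.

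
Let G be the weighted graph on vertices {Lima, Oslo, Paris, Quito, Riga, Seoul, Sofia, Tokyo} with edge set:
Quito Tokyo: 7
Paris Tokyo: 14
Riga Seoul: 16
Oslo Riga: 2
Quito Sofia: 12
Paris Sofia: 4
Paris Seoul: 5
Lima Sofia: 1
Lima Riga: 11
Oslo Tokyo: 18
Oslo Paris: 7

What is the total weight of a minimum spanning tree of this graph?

38

Prim, starting at Paris.
Step 1: cheapest edge leaving the tree is Paris Sofia (4); add Sofia.
Step 2: cheapest edge leaving the tree is Lima Sofia (1); add Lima.
Step 3: cheapest edge leaving the tree is Paris Seoul (5); add Seoul.
Step 4: cheapest edge leaving the tree is Oslo Paris (7); add Oslo.
Step 5: cheapest edge leaving the tree is Oslo Riga (2); add Riga.
Step 6: cheapest edge leaving the tree is Quito Sofia (12); add Quito.
Step 7: cheapest edge leaving the tree is Quito Tokyo (7); add Tokyo.
MST edges: Paris Sofia, Lima Sofia, Paris Seoul, Oslo Paris, Oslo Riga, Quito Sofia, Quito Tokyo; total weight 4+1+5+7+2+12+7 = 38.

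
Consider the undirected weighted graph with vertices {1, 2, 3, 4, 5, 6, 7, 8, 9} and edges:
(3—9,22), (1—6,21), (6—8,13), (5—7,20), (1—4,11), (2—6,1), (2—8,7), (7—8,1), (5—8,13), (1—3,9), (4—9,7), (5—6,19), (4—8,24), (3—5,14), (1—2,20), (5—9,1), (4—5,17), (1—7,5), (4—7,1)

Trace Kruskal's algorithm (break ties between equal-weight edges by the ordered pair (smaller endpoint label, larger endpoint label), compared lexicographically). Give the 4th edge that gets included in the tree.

Kruskal's algorithm — process edges by increasing weight (ties by edge label):
2—6 (1): add — endpoints in different components.
4—7 (1): add — endpoints in different components.
5—9 (1): add — endpoints in different components.
7—8 (1): add — endpoints in different components.
1—7 (5): add — endpoints in different components.
2—8 (7): add — endpoints in different components.
4—9 (7): add — endpoints in different components.
1—3 (9): add — endpoints in different components.
The 4th edge added is 7—8.

7-8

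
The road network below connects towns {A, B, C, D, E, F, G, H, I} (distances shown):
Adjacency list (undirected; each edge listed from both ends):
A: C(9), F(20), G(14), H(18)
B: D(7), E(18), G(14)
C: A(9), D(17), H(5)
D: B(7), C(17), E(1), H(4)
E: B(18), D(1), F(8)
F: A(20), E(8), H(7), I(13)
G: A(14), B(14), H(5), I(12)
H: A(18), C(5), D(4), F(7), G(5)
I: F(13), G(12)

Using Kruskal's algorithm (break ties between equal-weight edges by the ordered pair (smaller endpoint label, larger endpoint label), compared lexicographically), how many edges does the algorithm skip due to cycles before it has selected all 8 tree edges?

Kruskal's algorithm — process edges by increasing weight (ties by edge label):
D—E (1): add — endpoints in different components.
D—H (4): add — endpoints in different components.
C—H (5): add — endpoints in different components.
G—H (5): add — endpoints in different components.
B—D (7): add — endpoints in different components.
F—H (7): add — endpoints in different components.
E—F (8): skip — E and F already connected.
A—C (9): add — endpoints in different components.
G—I (12): add — endpoints in different components.
Edges rejected before the tree was complete: 1.

1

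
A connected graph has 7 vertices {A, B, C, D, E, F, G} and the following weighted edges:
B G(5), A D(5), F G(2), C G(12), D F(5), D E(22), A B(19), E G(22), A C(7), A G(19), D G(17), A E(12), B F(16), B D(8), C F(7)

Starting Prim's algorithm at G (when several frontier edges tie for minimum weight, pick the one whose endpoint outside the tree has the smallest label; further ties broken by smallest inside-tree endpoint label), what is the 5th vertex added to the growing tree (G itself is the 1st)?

A

Grow the tree from G using Prim:
Step 1: cheapest edge leaving the tree is F G (2); add F.
Step 2: cheapest edge leaving the tree is B G (5); add B.
Step 3: cheapest edge leaving the tree is D F (5); add D.
Step 4: cheapest edge leaving the tree is A D (5); add A.
Step 5: cheapest edge leaving the tree is A C (7); add C.
Step 6: cheapest edge leaving the tree is A E (12); add E.
Vertex order: G, F, B, D, A, C, E. The 5th vertex is A.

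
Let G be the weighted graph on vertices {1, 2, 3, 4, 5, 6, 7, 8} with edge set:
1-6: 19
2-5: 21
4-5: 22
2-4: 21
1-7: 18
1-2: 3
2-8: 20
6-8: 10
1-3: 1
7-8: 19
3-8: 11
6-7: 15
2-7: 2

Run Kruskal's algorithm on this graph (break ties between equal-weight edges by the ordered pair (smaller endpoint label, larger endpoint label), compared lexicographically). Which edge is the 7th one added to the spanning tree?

2-5

Kruskal: consider edges lightest-first.
1-3 (1): add — endpoints in different components.
2-7 (2): add — endpoints in different components.
1-2 (3): add — endpoints in different components.
6-8 (10): add — endpoints in different components.
3-8 (11): add — endpoints in different components.
6-7 (15): skip — 6 and 7 already connected.
1-7 (18): skip — 1 and 7 already connected.
1-6 (19): skip — 1 and 6 already connected.
7-8 (19): skip — 7 and 8 already connected.
2-8 (20): skip — 2 and 8 already connected.
2-4 (21): add — endpoints in different components.
2-5 (21): add — endpoints in different components.
The 7th edge added is 2-5.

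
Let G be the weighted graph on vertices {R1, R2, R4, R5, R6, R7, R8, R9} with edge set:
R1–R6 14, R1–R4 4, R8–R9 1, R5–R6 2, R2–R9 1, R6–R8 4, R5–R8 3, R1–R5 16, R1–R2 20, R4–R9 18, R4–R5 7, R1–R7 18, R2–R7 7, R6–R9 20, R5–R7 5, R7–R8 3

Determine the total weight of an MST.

21

Prim, starting at R1.
Step 1: cheapest edge leaving the tree is R1–R4 (4); add R4.
Step 2: cheapest edge leaving the tree is R4–R5 (7); add R5.
Step 3: cheapest edge leaving the tree is R5–R6 (2); add R6.
Step 4: cheapest edge leaving the tree is R5–R8 (3); add R8.
Step 5: cheapest edge leaving the tree is R8–R9 (1); add R9.
Step 6: cheapest edge leaving the tree is R2–R9 (1); add R2.
Step 7: cheapest edge leaving the tree is R7–R8 (3); add R7.
MST edges: R1–R4, R4–R5, R5–R6, R5–R8, R8–R9, R2–R9, R7–R8; total weight 4+7+2+3+1+1+3 = 21.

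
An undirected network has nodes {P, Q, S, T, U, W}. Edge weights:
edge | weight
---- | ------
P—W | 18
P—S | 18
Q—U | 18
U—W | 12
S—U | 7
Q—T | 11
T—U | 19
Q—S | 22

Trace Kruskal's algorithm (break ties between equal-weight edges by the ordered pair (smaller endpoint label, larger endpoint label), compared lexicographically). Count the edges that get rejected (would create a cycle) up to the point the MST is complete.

Kruskal's algorithm — process edges by increasing weight (ties by edge label):
S—U (7): add — endpoints in different components.
Q—T (11): add — endpoints in different components.
U—W (12): add — endpoints in different components.
P—S (18): add — endpoints in different components.
P—W (18): skip — W and P already connected.
Q—U (18): add — endpoints in different components.
Edges rejected before the tree was complete: 1.

1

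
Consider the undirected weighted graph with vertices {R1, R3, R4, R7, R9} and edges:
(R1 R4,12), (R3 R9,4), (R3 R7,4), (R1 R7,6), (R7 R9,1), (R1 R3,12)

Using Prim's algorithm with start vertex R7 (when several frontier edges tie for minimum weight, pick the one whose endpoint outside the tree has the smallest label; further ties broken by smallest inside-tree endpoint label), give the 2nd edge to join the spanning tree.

R3-R7

Grow the tree from R7 using Prim:
Step 1: cheapest edge leaving the tree is R7 R9 (1); add R9.
Step 2: cheapest edge leaving the tree is R3 R7 (4); add R3.
Step 3: cheapest edge leaving the tree is R1 R7 (6); add R1.
Step 4: cheapest edge leaving the tree is R1 R4 (12); add R4.
The 2nd edge added is R3 R7.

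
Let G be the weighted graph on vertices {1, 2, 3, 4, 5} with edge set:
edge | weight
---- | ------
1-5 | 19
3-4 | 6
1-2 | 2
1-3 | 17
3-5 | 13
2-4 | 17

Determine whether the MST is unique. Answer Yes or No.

Kruskal: consider edges lightest-first.
1-2 (2): add. Components now {1,2} {3} {4} {5}
3-4 (6): add. Components now {1,2} {3,4} {5}
3-5 (13): add. Components now {1,2} {3,4,5}
1-3 (17): add. Components now {1,2,3,4,5}
Non-tree edge 2-4 has weight 17, equal to the heaviest edge on its tree cycle — swapping gives another MST of the same weight. Not unique.

No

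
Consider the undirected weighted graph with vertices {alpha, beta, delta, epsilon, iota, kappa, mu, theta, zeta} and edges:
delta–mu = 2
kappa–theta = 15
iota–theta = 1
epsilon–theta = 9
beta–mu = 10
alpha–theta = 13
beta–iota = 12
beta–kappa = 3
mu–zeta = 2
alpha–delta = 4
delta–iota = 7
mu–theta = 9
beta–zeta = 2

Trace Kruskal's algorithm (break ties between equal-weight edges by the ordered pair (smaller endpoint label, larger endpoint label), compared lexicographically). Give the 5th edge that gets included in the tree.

Kruskal: consider edges lightest-first.
iota–theta (1): add — endpoints in different components.
beta–zeta (2): add — endpoints in different components.
delta–mu (2): add — endpoints in different components.
mu–zeta (2): add — endpoints in different components.
beta–kappa (3): add — endpoints in different components.
alpha–delta (4): add — endpoints in different components.
delta–iota (7): add — endpoints in different components.
epsilon–theta (9): add — endpoints in different components.
The 5th edge added is beta–kappa.

beta-kappa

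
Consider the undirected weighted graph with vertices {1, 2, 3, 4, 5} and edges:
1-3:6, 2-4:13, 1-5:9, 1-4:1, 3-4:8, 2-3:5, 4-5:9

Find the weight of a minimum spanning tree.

Prim, starting at 4.
Step 1: frontier [1-4 1, 3-4 8, 4-5 9, 2-4 13] → take 1-4 (1); add 1.
Step 2: frontier [1-3 6, 1-5 9, 3-4 8, 4-5 9, 2-4 13] → take 1-3 (6); add 3.
Step 3: frontier [1-5 9, 2-3 5, 4-5 9, 2-4 13] → take 2-3 (5); add 2.
Step 4: frontier [1-5 9, 4-5 9] → take 1-5 (9); add 5.
MST edges: 1-4, 1-3, 2-3, 1-5; total weight 1+6+5+9 = 21.

21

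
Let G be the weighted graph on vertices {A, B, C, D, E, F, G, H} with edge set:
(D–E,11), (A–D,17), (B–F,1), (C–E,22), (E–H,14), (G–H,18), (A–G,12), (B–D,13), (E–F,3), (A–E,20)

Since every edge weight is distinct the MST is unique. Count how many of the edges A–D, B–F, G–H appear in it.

2

Kruskal: consider edges lightest-first.
B–F (1): add — endpoints in different components.
E–F (3): add — endpoints in different components.
D–E (11): add — endpoints in different components.
A–G (12): add — endpoints in different components.
B–D (13): skip — B and D already connected.
E–H (14): add — endpoints in different components.
A–D (17): add — endpoints in different components.
G–H (18): skip — G and H already connected.
A–E (20): skip — A and E already connected.
C–E (22): add — endpoints in different components.
MST edge set: {B–F, E–F, D–E, A–G, E–H, A–D, C–E}.
Of the listed edges, {A–D, B–F} are in the MST → 2.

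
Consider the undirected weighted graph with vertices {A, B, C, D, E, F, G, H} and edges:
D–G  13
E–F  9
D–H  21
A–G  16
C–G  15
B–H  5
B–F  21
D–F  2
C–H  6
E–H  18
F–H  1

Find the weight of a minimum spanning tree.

Kruskal: consider edges lightest-first.
F–H (1): add — endpoints in different components.
D–F (2): add — endpoints in different components.
B–H (5): add — endpoints in different components.
C–H (6): add — endpoints in different components.
E–F (9): add — endpoints in different components.
D–G (13): add — endpoints in different components.
C–G (15): skip — C and G already connected.
A–G (16): add — endpoints in different components.
MST edges: F–H, D–F, B–H, C–H, E–F, D–G, A–G; total weight 1+2+5+6+9+13+16 = 52.

52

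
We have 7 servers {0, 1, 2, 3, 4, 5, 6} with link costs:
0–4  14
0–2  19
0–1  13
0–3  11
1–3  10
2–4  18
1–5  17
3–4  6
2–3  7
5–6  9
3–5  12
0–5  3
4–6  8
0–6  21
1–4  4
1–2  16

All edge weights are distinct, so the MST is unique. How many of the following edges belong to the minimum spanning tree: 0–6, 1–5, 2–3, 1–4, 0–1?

2

Kruskal's algorithm — process edges by increasing weight (ties by edge label):
0–5 (3): add. Components now {0,5} {1} {2} {3} {4} {6}
1–4 (4): add. Components now {0,5} {1,4} {2} {3} {6}
3–4 (6): add. Components now {0,5} {1,3,4} {2} {6}
2–3 (7): add. Components now {0,5} {1,2,3,4} {6}
4–6 (8): add. Components now {0,5} {1,2,3,4,6}
5–6 (9): add. Components now {0,1,2,3,4,5,6}
MST edge set: {0–5, 1–4, 3–4, 2–3, 4–6, 5–6}.
Of the listed edges, {2–3, 1–4} are in the MST → 2.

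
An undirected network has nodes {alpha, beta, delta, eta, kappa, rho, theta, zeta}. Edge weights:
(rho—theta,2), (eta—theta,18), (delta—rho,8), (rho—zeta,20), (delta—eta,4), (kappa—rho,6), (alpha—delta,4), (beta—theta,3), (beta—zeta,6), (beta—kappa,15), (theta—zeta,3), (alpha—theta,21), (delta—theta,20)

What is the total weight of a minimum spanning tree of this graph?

30

Kruskal: consider edges lightest-first.
rho—theta (2): add — endpoints in different components.
beta—theta (3): add — endpoints in different components.
theta—zeta (3): add — endpoints in different components.
alpha—delta (4): add — endpoints in different components.
delta—eta (4): add — endpoints in different components.
beta—zeta (6): skip — zeta and beta already connected.
kappa—rho (6): add — endpoints in different components.
delta—rho (8): add — endpoints in different components.
MST edges: rho—theta, beta—theta, theta—zeta, alpha—delta, delta—eta, kappa—rho, delta—rho; total weight 2+3+3+4+4+6+8 = 30.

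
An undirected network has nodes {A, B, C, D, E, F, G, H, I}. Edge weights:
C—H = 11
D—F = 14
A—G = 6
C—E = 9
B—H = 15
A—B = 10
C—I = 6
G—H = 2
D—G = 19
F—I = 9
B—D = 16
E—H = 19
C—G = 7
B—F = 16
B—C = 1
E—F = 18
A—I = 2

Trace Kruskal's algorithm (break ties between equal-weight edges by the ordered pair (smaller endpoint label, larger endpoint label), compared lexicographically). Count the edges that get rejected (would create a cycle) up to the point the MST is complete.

3

Kruskal: consider edges lightest-first.
B—C (1): add — endpoints in different components.
A—I (2): add — endpoints in different components.
G—H (2): add — endpoints in different components.
A—G (6): add — endpoints in different components.
C—I (6): add — endpoints in different components.
C—G (7): skip — C and G already connected.
C—E (9): add — endpoints in different components.
F—I (9): add — endpoints in different components.
A—B (10): skip — A and B already connected.
C—H (11): skip — C and H already connected.
D—F (14): add — endpoints in different components.
Edges rejected before the tree was complete: 3.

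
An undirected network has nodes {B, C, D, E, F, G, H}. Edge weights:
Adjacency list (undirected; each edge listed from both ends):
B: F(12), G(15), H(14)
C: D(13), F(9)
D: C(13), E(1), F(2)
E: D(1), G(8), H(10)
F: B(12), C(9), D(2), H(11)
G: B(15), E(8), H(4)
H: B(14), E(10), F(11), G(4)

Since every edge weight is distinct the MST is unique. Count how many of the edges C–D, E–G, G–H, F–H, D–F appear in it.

Sort edges by weight, then run Kruskal:
D–E (1): add. Components now {B} {C} {D,E} {F} {G} {H}
D–F (2): add. Components now {B} {C} {D,E,F} {G} {H}
G–H (4): add. Components now {B} {C} {D,E,F} {G,H}
E–G (8): add. Components now {B} {C} {D,E,F,G,H}
C–F (9): add. Components now {B} {C,D,E,F,G,H}
E–H (10): skip — E and H already connected.
F–H (11): skip — F and H already connected.
B–F (12): add. Components now {B,C,D,E,F,G,H}
MST edge set: {D–E, D–F, G–H, E–G, C–F, B–F}.
Of the listed edges, {E–G, G–H, D–F} are in the MST → 3.

3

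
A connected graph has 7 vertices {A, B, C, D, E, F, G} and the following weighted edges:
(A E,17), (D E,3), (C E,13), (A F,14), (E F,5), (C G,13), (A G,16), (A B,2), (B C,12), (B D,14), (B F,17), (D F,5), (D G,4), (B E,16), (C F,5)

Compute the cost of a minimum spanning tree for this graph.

31

Sort edges by weight, then run Kruskal:
A B (2): add — endpoints in different components.
D E (3): add — endpoints in different components.
D G (4): add — endpoints in different components.
C F (5): add — endpoints in different components.
D F (5): add — endpoints in different components.
E F (5): skip — E and F already connected.
B C (12): add — endpoints in different components.
MST edges: A B, D E, D G, C F, D F, B C; total weight 2+3+4+5+5+12 = 31.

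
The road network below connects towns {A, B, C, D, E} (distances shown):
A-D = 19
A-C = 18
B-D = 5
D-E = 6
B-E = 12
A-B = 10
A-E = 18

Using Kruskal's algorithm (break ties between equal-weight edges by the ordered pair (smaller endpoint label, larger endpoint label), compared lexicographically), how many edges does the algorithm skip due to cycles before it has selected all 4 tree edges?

1

Kruskal: consider edges lightest-first.
B-D (5): add — endpoints in different components.
D-E (6): add — endpoints in different components.
A-B (10): add — endpoints in different components.
B-E (12): skip — B and E already connected.
A-C (18): add — endpoints in different components.
Edges rejected before the tree was complete: 1.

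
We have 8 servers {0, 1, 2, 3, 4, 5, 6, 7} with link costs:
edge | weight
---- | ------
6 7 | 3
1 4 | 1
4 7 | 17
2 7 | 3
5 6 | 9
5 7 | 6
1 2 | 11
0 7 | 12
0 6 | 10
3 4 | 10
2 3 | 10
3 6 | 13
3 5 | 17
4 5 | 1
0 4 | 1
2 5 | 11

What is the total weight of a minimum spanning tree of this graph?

25

Kruskal's algorithm — process edges by increasing weight (ties by edge label):
0 4 (1): add — endpoints in different components.
1 4 (1): add — endpoints in different components.
4 5 (1): add — endpoints in different components.
2 7 (3): add — endpoints in different components.
6 7 (3): add — endpoints in different components.
5 7 (6): add — endpoints in different components.
5 6 (9): skip — 5 and 6 already connected.
0 6 (10): skip — 0 and 6 already connected.
2 3 (10): add — endpoints in different components.
MST edges: 0 4, 1 4, 4 5, 2 7, 6 7, 5 7, 2 3; total weight 1+1+1+3+3+6+10 = 25.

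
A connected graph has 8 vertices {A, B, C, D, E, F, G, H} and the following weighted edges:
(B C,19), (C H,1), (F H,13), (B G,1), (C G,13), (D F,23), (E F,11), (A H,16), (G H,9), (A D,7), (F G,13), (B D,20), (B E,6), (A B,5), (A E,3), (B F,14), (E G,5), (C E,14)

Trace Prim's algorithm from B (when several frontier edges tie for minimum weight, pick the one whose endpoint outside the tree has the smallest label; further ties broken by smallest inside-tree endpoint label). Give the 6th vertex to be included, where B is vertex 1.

Prim's algorithm from B:
Step 1: cheapest edge leaving the tree is B G (1); add G.
Step 2: cheapest edge leaving the tree is A B (5); add A.
Step 3: cheapest edge leaving the tree is A E (3); add E.
Step 4: cheapest edge leaving the tree is A D (7); add D.
Step 5: cheapest edge leaving the tree is G H (9); add H.
Step 6: cheapest edge leaving the tree is C H (1); add C.
Step 7: cheapest edge leaving the tree is E F (11); add F.
Vertex order: B, G, A, E, D, H, C, F. The 6th vertex is H.

H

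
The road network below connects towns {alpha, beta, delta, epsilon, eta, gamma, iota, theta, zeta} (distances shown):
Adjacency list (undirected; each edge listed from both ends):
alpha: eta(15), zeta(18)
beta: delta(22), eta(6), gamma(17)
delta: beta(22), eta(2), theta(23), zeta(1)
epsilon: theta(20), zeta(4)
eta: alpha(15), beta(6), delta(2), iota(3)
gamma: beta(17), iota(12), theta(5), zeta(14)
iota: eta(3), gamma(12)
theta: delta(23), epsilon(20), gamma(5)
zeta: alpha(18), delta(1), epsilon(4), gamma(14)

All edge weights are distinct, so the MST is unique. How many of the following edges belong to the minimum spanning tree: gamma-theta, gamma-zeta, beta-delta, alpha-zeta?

Kruskal: consider edges lightest-first.
delta-zeta (1): add — endpoints in different components.
delta-eta (2): add — endpoints in different components.
eta-iota (3): add — endpoints in different components.
epsilon-zeta (4): add — endpoints in different components.
gamma-theta (5): add — endpoints in different components.
beta-eta (6): add — endpoints in different components.
gamma-iota (12): add — endpoints in different components.
gamma-zeta (14): skip — zeta and gamma already connected.
alpha-eta (15): add — endpoints in different components.
MST edge set: {delta-zeta, delta-eta, eta-iota, epsilon-zeta, gamma-theta, beta-eta, gamma-iota, alpha-eta}.
Of the listed edges, {gamma-theta} are in the MST → 1.

1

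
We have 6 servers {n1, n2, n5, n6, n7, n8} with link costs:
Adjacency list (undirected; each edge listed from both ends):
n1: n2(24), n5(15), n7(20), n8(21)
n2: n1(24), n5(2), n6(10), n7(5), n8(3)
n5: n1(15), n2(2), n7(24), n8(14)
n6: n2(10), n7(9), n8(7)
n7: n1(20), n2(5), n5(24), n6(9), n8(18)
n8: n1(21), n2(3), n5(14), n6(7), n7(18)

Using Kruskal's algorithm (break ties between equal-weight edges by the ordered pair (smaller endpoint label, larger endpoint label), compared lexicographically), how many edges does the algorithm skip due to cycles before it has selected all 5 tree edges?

Kruskal: consider edges lightest-first.
n2–n5 (2): add — endpoints in different components.
n2–n8 (3): add — endpoints in different components.
n2–n7 (5): add — endpoints in different components.
n6–n8 (7): add — endpoints in different components.
n6–n7 (9): skip — n7 and n6 already connected.
n2–n6 (10): skip — n6 and n2 already connected.
n5–n8 (14): skip — n5 and n8 already connected.
n1–n5 (15): add — endpoints in different components.
Edges rejected before the tree was complete: 3.

3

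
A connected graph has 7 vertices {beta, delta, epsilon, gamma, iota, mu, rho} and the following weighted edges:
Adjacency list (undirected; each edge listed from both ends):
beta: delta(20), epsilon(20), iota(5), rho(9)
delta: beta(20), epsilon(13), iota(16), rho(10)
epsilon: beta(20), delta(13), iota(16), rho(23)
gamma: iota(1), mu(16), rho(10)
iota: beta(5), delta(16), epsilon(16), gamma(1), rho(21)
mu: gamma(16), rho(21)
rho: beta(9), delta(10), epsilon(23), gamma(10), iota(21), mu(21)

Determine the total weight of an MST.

Kruskal: consider edges lightest-first.
gamma—iota (1): add. Components now {mu} {gamma,iota} {epsilon} {rho} {delta} {beta}
beta—iota (5): add. Components now {mu} {beta,gamma,iota} {epsilon} {rho} {delta}
beta—rho (9): add. Components now {mu} {beta,gamma,iota,rho} {epsilon} {delta}
delta—rho (10): add. Components now {mu} {beta,delta,gamma,iota,rho} {epsilon}
gamma—rho (10): skip — gamma and rho already connected.
delta—epsilon (13): add. Components now {mu} {beta,delta,epsilon,gamma,iota,rho}
delta—iota (16): skip — iota and delta already connected.
epsilon—iota (16): skip — iota and epsilon already connected.
gamma—mu (16): add. Components now {beta,delta,epsilon,gamma,iota,mu,rho}
MST edges: gamma—iota, beta—iota, beta—rho, delta—rho, delta—epsilon, gamma—mu; total weight 1+5+9+10+13+16 = 54.

54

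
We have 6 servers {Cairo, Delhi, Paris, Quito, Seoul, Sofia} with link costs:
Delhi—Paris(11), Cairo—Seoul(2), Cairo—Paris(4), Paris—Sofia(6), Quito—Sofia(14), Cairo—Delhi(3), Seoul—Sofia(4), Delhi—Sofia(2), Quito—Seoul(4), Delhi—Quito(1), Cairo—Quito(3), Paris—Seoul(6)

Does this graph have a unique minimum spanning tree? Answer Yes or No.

No

Sort edges by weight, then run Kruskal:
Delhi—Quito (1): add. Components now {Delhi,Quito} {Seoul} {Paris} {Sofia} {Cairo}
Cairo—Seoul (2): add. Components now {Delhi,Quito} {Cairo,Seoul} {Paris} {Sofia}
Delhi—Sofia (2): add. Components now {Delhi,Quito,Sofia} {Cairo,Seoul} {Paris}
Cairo—Delhi (3): add. Components now {Cairo,Delhi,Quito,Seoul,Sofia} {Paris}
Cairo—Quito (3): skip — Quito and Cairo already connected.
Cairo—Paris (4): add. Components now {Cairo,Delhi,Paris,Quito,Seoul,Sofia}
Non-tree edge Cairo—Quito has weight 3, equal to the heaviest edge on its tree cycle — swapping gives another MST of the same weight. Not unique.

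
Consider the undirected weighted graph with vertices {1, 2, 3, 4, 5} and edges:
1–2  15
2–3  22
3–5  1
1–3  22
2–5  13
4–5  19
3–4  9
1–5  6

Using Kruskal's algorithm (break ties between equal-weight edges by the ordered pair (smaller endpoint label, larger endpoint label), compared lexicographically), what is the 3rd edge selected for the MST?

Sort edges by weight, then run Kruskal:
3–5 (1): add — endpoints in different components.
1–5 (6): add — endpoints in different components.
3–4 (9): add — endpoints in different components.
2–5 (13): add — endpoints in different components.
The 3rd edge added is 3–4.

3-4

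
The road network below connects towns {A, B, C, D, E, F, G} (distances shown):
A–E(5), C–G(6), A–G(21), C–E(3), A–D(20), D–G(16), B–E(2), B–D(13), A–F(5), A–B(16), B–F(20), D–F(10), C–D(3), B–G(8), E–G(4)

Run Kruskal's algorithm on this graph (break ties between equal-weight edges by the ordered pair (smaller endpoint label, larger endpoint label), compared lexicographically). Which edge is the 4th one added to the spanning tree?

E-G

Kruskal: consider edges lightest-first.
B–E (2): add — endpoints in different components.
C–D (3): add — endpoints in different components.
C–E (3): add — endpoints in different components.
E–G (4): add — endpoints in different components.
A–E (5): add — endpoints in different components.
A–F (5): add — endpoints in different components.
The 4th edge added is E–G.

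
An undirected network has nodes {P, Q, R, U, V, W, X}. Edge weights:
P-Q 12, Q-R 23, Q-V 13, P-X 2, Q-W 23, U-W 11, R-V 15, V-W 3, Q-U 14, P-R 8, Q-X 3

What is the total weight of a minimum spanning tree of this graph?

40

Prim, starting at V.
Step 1: cheapest edge leaving the tree is V-W (3); add W.
Step 2: cheapest edge leaving the tree is U-W (11); add U.
Step 3: cheapest edge leaving the tree is Q-V (13); add Q.
Step 4: cheapest edge leaving the tree is Q-X (3); add X.
Step 5: cheapest edge leaving the tree is P-X (2); add P.
Step 6: cheapest edge leaving the tree is P-R (8); add R.
MST edges: V-W, U-W, Q-V, Q-X, P-X, P-R; total weight 3+11+13+3+2+8 = 40.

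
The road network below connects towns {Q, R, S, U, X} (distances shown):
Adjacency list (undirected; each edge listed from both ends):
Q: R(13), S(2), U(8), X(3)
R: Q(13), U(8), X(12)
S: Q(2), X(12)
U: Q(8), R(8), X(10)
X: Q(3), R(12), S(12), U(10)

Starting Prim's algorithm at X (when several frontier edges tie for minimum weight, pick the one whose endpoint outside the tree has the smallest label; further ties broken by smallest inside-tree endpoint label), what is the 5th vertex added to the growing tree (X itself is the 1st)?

R

Prim, starting at X.
Step 1: cheapest edge leaving the tree is Q—X (3); add Q.
Step 2: cheapest edge leaving the tree is Q—S (2); add S.
Step 3: cheapest edge leaving the tree is Q—U (8); add U.
Step 4: cheapest edge leaving the tree is R—U (8); add R.
Vertex order: X, Q, S, U, R. The 5th vertex is R.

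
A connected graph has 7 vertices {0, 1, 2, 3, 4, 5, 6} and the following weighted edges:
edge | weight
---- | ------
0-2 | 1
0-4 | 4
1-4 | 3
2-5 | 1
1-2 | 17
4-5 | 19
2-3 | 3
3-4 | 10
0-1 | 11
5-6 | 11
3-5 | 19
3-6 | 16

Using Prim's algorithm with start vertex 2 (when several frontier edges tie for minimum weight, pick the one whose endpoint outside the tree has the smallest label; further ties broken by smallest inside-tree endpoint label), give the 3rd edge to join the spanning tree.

2-3

Prim, starting at 2.
Step 1: frontier [0-2 1, 2-5 1, 2-3 3, 1-2 17] → take 0-2 (1); add 0.
Step 2: frontier [0-4 4, 0-1 11, 2-5 1, 2-3 3, 1-2 17] → take 2-5 (1); add 5.
Step 3: frontier [0-4 4, 0-1 11, 2-3 3, 1-2 17, 5-6 11, 3-5 19, 4-5 19] → take 2-3 (3); add 3.
Step 4: frontier [0-4 4, 0-1 11, 1-2 17, 3-4 10, 3-6 16, 5-6 11, 4-5 19] → take 0-4 (4); add 4.
Step 5: frontier [0-1 11, 1-2 17, 3-6 16, 1-4 3, 5-6 11] → take 1-4 (3); add 1.
Step 6: frontier [3-6 16, 5-6 11] → take 5-6 (11); add 6.
The 3rd edge added is 2-3.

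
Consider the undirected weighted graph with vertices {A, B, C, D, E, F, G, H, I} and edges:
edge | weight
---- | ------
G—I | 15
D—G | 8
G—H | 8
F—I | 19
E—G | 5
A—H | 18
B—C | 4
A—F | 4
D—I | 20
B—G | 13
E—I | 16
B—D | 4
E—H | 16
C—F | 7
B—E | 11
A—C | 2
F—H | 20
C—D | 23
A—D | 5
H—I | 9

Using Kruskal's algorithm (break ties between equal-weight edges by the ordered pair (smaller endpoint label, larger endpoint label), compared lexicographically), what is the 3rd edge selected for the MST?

Kruskal's algorithm — process edges by increasing weight (ties by edge label):
A—C (2): add — endpoints in different components.
A—F (4): add — endpoints in different components.
B—C (4): add — endpoints in different components.
B—D (4): add — endpoints in different components.
A—D (5): skip — A and D already connected.
E—G (5): add — endpoints in different components.
C—F (7): skip — C and F already connected.
D—G (8): add — endpoints in different components.
G—H (8): add — endpoints in different components.
H—I (9): add — endpoints in different components.
The 3rd edge added is B—C.

B-C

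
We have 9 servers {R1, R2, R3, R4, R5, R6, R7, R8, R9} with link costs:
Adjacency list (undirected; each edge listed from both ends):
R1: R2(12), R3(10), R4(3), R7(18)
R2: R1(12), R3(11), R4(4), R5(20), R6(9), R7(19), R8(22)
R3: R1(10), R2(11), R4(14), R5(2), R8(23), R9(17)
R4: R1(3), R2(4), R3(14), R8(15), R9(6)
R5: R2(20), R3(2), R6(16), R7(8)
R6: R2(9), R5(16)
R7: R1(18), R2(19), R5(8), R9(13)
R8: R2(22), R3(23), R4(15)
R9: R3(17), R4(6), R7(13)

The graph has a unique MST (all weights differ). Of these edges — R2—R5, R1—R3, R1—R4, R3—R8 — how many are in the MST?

2

Kruskal: consider edges lightest-first.
R3—R5 (2): add — endpoints in different components.
R1—R4 (3): add — endpoints in different components.
R2—R4 (4): add — endpoints in different components.
R4—R9 (6): add — endpoints in different components.
R5—R7 (8): add — endpoints in different components.
R2—R6 (9): add — endpoints in different components.
R1—R3 (10): add — endpoints in different components.
R2—R3 (11): skip — R2 and R3 already connected.
R1—R2 (12): skip — R2 and R1 already connected.
R7—R9 (13): skip — R7 and R9 already connected.
R3—R4 (14): skip — R3 and R4 already connected.
R4—R8 (15): add — endpoints in different components.
MST edge set: {R3—R5, R1—R4, R2—R4, R4—R9, R5—R7, R2—R6, R1—R3, R4—R8}.
Of the listed edges, {R1—R3, R1—R4} are in the MST → 2.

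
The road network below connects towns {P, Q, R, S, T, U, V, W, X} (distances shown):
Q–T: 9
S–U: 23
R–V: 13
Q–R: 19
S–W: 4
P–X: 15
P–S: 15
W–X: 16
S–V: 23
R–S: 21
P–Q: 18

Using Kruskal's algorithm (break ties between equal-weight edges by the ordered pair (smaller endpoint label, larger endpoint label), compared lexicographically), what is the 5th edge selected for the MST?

P-X

Sort edges by weight, then run Kruskal:
S–W (4): add — endpoints in different components.
Q–T (9): add — endpoints in different components.
R–V (13): add — endpoints in different components.
P–S (15): add — endpoints in different components.
P–X (15): add — endpoints in different components.
W–X (16): skip — W and X already connected.
P–Q (18): add — endpoints in different components.
Q–R (19): add — endpoints in different components.
R–S (21): skip — R and S already connected.
S–U (23): add — endpoints in different components.
The 5th edge added is P–X.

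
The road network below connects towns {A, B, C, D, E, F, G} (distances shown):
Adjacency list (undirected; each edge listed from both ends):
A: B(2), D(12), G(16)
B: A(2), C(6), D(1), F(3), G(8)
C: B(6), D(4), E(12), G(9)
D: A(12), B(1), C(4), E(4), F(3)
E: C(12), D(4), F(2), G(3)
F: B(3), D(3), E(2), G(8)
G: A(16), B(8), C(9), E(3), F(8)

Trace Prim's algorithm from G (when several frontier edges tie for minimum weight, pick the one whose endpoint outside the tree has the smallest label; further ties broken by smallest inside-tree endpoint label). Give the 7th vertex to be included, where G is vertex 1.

C

Prim's algorithm from G:
Step 1: cheapest edge leaving the tree is E—G (3); add E.
Step 2: cheapest edge leaving the tree is E—F (2); add F.
Step 3: cheapest edge leaving the tree is B—F (3); add B.
Step 4: cheapest edge leaving the tree is B—D (1); add D.
Step 5: cheapest edge leaving the tree is A—B (2); add A.
Step 6: cheapest edge leaving the tree is C—D (4); add C.
Vertex order: G, E, F, B, D, A, C. The 7th vertex is C.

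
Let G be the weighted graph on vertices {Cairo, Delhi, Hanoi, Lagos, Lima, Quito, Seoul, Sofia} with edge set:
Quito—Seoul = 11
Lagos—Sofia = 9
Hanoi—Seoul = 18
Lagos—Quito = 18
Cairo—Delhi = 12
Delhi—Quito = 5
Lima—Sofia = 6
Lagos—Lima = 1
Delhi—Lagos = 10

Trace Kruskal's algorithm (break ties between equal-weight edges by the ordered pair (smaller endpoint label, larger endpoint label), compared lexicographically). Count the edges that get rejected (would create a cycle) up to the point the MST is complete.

1

Kruskal's algorithm — process edges by increasing weight (ties by edge label):
Lagos—Lima (1): add — endpoints in different components.
Delhi—Quito (5): add — endpoints in different components.
Lima—Sofia (6): add — endpoints in different components.
Lagos—Sofia (9): skip — Sofia and Lagos already connected.
Delhi—Lagos (10): add — endpoints in different components.
Quito—Seoul (11): add — endpoints in different components.
Cairo—Delhi (12): add — endpoints in different components.
Hanoi—Seoul (18): add — endpoints in different components.
Edges rejected before the tree was complete: 1.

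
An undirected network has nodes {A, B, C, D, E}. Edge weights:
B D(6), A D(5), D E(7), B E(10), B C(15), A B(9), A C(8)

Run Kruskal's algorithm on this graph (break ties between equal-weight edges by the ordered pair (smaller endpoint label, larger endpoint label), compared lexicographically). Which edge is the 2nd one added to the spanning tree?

B-D

Kruskal: consider edges lightest-first.
A D (5): add — endpoints in different components.
B D (6): add — endpoints in different components.
D E (7): add — endpoints in different components.
A C (8): add — endpoints in different components.
The 2nd edge added is B D.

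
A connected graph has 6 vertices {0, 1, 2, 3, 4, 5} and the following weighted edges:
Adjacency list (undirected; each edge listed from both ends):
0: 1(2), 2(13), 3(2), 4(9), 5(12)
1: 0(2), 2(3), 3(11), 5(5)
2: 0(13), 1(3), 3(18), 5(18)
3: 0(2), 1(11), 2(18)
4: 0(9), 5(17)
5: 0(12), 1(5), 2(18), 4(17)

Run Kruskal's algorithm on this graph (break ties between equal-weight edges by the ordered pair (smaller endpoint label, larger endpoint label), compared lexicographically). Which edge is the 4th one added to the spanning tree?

1-5

Kruskal: consider edges lightest-first.
0 1 (2): add — endpoints in different components.
0 3 (2): add — endpoints in different components.
1 2 (3): add — endpoints in different components.
1 5 (5): add — endpoints in different components.
0 4 (9): add — endpoints in different components.
The 4th edge added is 1 5.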